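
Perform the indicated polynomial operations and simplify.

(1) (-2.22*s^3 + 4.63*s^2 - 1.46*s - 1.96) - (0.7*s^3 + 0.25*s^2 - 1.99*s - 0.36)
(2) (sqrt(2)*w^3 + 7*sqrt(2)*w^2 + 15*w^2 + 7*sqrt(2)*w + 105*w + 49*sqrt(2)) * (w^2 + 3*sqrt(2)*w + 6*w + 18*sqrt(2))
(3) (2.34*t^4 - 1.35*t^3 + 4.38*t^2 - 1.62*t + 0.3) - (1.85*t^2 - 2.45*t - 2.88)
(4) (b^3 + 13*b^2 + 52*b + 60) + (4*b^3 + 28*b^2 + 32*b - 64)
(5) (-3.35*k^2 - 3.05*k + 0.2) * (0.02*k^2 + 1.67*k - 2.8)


(1) = -2.92*s^3 + 4.38*s^2 + 0.53*s - 1.6
(2) = sqrt(2)*w^5 + 13*sqrt(2)*w^4 + 21*w^4 + 94*sqrt(2)*w^3 + 273*w^3 + 924*w^2 + 676*sqrt(2)*w^2 + 546*w + 2184*sqrt(2)*w + 1764
(3) = 2.34*t^4 - 1.35*t^3 + 2.53*t^2 + 0.83*t + 3.18
(4) = 5*b^3 + 41*b^2 + 84*b - 4
(5) = -0.067*k^4 - 5.6555*k^3 + 4.2905*k^2 + 8.874*k - 0.56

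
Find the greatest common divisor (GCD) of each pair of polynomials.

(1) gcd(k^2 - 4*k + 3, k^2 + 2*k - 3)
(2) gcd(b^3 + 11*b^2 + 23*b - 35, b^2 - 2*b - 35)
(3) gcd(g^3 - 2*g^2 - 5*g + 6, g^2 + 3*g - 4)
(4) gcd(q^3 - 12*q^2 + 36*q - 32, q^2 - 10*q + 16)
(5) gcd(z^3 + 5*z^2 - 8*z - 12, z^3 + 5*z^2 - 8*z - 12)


(1) = gcd((k - 3)*(k - 1), (k - 1)*(k + 3)) = k - 1
(2) = gcd((b - 1)*(b + 5)*(b + 7), (b - 7)*(b + 5)) = b + 5
(3) = g - 1
(4) = gcd((q - 8)*(q - 2)^2, (q - 8)*(q - 2)) = q^2 - 10*q + 16
(5) = gcd((z - 2)*(z + 1)*(z + 6), (z - 2)*(z + 1)*(z + 6)) = z^3 + 5*z^2 - 8*z - 12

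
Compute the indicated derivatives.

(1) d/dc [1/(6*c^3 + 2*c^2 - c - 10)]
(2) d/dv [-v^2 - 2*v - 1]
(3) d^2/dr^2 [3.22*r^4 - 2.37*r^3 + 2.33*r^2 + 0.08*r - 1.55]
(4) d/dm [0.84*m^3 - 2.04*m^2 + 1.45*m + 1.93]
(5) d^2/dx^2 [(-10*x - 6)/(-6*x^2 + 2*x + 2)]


(1) = (-18*c^2 - 4*c + 1)/(6*c^3 + 2*c^2 - c - 10)^2
(2) = -2*v - 2
(3) = 38.64*r^2 - 14.22*r + 4.66
(4) = 2.52*m^2 - 4.08*m + 1.45
(5) = 2*((-45*x - 4)*(-3*x^2 + x + 1) - (5*x + 3)*(6*x - 1)^2)/(-3*x^2 + x + 1)^3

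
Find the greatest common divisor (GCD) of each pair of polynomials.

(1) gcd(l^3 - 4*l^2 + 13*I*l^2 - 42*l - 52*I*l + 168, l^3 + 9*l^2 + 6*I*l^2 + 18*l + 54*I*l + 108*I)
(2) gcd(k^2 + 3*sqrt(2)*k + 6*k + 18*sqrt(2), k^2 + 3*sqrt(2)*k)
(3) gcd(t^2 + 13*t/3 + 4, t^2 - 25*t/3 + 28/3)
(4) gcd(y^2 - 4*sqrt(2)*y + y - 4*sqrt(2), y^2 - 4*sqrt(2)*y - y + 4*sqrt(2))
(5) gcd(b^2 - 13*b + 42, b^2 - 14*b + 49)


(1) = gcd((l - 4)*(l + 6*I)*(l + 7*I), (l + 3)*(l + 6)*(l + 6*I)) = l + 6*I
(2) = gcd((k + 6)*(k + 3*sqrt(2)), k*(k + 3*sqrt(2))) = k + 3*sqrt(2)
(3) = 1
(4) = gcd((y + 1)*(y - 4*sqrt(2)), (y - 1)*(y - 4*sqrt(2))) = y - 4*sqrt(2)
(5) = b - 7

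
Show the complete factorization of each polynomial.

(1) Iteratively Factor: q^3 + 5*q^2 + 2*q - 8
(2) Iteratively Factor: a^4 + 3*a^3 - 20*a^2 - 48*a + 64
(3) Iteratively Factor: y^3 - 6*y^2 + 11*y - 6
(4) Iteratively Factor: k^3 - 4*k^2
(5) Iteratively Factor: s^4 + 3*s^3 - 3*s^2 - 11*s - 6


(1) = (q + 4)*(q^2 + q - 2) = (q - 1)*(q + 4)*(q + 2)
(2) = (a - 1)*(a^3 + 4*a^2 - 16*a - 64) = (a - 1)*(a + 4)*(a^2 - 16) = (a - 1)*(a + 4)^2*(a - 4)
(3) = (y - 2)*(y^2 - 4*y + 3) = (y - 2)*(y - 1)*(y - 3)
(4) = (k)*(k^2 - 4*k) = k*(k - 4)*(k)
(5) = (s + 3)*(s^3 - 3*s - 2) = (s - 2)*(s + 3)*(s^2 + 2*s + 1) = (s - 2)*(s + 1)*(s + 3)*(s + 1)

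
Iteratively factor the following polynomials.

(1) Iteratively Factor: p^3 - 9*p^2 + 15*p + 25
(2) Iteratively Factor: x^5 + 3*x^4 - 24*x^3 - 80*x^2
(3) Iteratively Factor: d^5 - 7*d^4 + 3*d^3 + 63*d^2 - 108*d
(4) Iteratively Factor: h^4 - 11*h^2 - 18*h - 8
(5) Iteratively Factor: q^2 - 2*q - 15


(1) = (p + 1)*(p^2 - 10*p + 25) = (p - 5)*(p + 1)*(p - 5)
(2) = (x - 5)*(x^4 + 8*x^3 + 16*x^2) = x*(x - 5)*(x^3 + 8*x^2 + 16*x) = x*(x - 5)*(x + 4)*(x^2 + 4*x) = x^2*(x - 5)*(x + 4)*(x + 4)
(3) = (d)*(d^4 - 7*d^3 + 3*d^2 + 63*d - 108) = d*(d + 3)*(d^3 - 10*d^2 + 33*d - 36) = d*(d - 3)*(d + 3)*(d^2 - 7*d + 12) = d*(d - 4)*(d - 3)*(d + 3)*(d - 3)
(4) = (h + 1)*(h^3 - h^2 - 10*h - 8) = (h - 4)*(h + 1)*(h^2 + 3*h + 2) = (h - 4)*(h + 1)^2*(h + 2)
(5) = (q + 3)*(q - 5)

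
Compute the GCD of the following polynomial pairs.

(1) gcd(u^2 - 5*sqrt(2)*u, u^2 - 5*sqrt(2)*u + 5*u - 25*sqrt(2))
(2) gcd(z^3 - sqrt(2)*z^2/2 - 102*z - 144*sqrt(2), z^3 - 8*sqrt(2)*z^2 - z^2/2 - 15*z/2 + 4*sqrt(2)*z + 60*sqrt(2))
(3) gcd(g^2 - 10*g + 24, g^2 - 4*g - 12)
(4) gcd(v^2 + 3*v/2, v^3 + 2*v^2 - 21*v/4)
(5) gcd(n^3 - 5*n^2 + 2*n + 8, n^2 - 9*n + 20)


(1) = gcd(u*(u - 5*sqrt(2)), (u + 5)*(u - 5*sqrt(2))) = u - 5*sqrt(2)
(2) = z - 8*sqrt(2)
(3) = gcd((g - 6)*(g - 4), (g - 6)*(g + 2)) = g - 6
(4) = v
(5) = n - 4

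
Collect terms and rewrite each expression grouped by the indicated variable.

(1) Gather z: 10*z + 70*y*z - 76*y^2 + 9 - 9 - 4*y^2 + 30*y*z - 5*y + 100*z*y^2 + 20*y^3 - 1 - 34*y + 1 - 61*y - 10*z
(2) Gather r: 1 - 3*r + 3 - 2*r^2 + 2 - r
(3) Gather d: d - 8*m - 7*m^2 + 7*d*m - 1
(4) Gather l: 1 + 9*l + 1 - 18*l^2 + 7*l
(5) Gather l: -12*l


(1) = 20*y^3 - 80*y^2 - 100*y + z*(100*y^2 + 100*y)
(2) = -2*r^2 - 4*r + 6
(3) = d*(7*m + 1) - 7*m^2 - 8*m - 1
(4) = -18*l^2 + 16*l + 2
(5) = -12*l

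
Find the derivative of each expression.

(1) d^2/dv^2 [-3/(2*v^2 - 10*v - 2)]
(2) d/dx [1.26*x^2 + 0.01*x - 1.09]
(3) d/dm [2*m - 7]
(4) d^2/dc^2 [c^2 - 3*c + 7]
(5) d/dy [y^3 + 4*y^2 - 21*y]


(1) = 3*(-v^2 + 5*v + (2*v - 5)^2 + 1)/(-v^2 + 5*v + 1)^3
(2) = 2.52*x + 0.01
(3) = 2
(4) = 2
(5) = 3*y^2 + 8*y - 21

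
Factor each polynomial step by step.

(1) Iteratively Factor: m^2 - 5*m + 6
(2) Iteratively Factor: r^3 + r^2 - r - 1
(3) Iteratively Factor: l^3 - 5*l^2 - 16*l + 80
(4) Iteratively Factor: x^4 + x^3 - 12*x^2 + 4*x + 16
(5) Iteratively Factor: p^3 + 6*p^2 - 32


(1) = (m - 2)*(m - 3)
(2) = (r + 1)*(r^2 - 1) = (r - 1)*(r + 1)*(r + 1)
(3) = (l - 5)*(l^2 - 16) = (l - 5)*(l + 4)*(l - 4)
(4) = (x - 2)*(x^3 + 3*x^2 - 6*x - 8) = (x - 2)*(x + 1)*(x^2 + 2*x - 8) = (x - 2)^2*(x + 1)*(x + 4)
(5) = (p - 2)*(p^2 + 8*p + 16) = (p - 2)*(p + 4)*(p + 4)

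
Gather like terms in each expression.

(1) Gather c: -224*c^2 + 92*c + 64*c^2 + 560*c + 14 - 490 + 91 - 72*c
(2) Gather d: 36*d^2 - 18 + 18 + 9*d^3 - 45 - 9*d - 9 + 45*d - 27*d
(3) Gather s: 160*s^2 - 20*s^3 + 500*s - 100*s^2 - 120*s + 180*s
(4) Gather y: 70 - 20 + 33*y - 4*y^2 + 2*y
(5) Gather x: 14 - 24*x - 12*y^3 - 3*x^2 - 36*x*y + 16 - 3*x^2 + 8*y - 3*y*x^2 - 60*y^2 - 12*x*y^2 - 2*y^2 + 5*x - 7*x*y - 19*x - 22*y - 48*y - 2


(1) = -160*c^2 + 580*c - 385
(2) = 9*d^3 + 36*d^2 + 9*d - 54
(3) = -20*s^3 + 60*s^2 + 560*s
(4) = -4*y^2 + 35*y + 50
(5) = x^2*(-3*y - 6) + x*(-12*y^2 - 43*y - 38) - 12*y^3 - 62*y^2 - 62*y + 28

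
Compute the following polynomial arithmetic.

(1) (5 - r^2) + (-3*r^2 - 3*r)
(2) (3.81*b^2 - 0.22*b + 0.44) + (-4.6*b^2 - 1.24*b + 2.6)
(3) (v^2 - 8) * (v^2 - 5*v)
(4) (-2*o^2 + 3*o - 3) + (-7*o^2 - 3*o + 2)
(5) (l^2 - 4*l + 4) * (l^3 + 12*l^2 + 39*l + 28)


(1) = -4*r^2 - 3*r + 5
(2) = -0.79*b^2 - 1.46*b + 3.04
(3) = v^4 - 5*v^3 - 8*v^2 + 40*v
(4) = -9*o^2 - 1
(5) = l^5 + 8*l^4 - 5*l^3 - 80*l^2 + 44*l + 112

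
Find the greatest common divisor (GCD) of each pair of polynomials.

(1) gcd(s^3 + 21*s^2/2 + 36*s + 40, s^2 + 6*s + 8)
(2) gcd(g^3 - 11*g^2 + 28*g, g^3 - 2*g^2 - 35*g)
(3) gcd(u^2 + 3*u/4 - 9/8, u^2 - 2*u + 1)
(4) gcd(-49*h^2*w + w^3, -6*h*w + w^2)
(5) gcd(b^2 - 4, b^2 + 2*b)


(1) = gcd((s + 5/2)*(s + 4)^2, (s + 2)*(s + 4)) = s + 4
(2) = g^2 - 7*g
(3) = gcd((u - 3/4)*(u + 3/2), (u - 1)^2) = 1
(4) = w
(5) = b + 2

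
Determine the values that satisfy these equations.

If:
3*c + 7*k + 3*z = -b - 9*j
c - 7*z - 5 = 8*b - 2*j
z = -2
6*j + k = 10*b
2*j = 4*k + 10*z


Then:
b = 3/35
c = -3203/455
j = -58/91
k = 426/91
z = -2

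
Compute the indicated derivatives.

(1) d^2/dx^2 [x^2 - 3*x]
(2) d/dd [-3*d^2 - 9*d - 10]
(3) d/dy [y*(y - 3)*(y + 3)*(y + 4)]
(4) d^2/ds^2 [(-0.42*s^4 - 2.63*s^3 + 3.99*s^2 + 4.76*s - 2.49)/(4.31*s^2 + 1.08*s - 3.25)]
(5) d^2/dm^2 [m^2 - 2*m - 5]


(1) = 2
(2) = -6*d - 9
(3) = 4*y^3 + 12*y^2 - 18*y - 36
(4) = (-15.603924*s^6 - 11.730096*s^5 + 32.359572*s^4 + 83.471654*s^3 + 59.965416*s^2 + 163.835238*s + 42.137928)/(80.062991*s^6 + 60.186564*s^5 - 166.035423*s^4 - 89.508888*s^3 + 125.200725*s^2 + 34.2225*s - 34.328125)
(5) = 2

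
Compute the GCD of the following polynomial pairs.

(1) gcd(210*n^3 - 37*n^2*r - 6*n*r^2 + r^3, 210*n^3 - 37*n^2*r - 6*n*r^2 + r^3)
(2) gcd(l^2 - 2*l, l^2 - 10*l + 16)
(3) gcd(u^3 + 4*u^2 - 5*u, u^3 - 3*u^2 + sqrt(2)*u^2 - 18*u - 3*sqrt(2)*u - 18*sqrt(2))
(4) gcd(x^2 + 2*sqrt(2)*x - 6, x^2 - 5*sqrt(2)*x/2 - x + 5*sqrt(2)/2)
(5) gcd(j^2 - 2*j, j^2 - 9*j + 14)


(1) = gcd((-7*n + r)*(-5*n + r)*(6*n + r), (-7*n + r)*(-5*n + r)*(6*n + r)) = 210*n^3 - 37*n^2*r - 6*n*r^2 + r^3
(2) = l - 2
(3) = 1
(4) = 1
(5) = gcd(j*(j - 2), (j - 7)*(j - 2)) = j - 2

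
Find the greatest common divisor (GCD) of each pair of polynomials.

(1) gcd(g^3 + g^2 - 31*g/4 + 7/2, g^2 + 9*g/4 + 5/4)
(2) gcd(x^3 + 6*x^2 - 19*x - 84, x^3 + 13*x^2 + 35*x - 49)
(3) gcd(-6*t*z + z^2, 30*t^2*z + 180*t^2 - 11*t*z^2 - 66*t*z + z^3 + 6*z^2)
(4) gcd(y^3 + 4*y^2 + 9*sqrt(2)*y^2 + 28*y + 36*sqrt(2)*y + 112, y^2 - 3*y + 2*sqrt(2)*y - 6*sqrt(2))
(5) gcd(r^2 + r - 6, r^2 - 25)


(1) = 1
(2) = x + 7
(3) = -6*t + z
(4) = y + 2*sqrt(2)
(5) = 1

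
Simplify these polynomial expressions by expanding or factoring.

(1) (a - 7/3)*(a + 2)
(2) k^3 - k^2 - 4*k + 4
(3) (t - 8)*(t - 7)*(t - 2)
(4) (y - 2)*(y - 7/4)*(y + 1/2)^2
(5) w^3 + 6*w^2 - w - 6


(1) = a^2 - a/3 - 14/3
(2) = (k - 2)*(k - 1)*(k + 2)
(3) = t^3 - 17*t^2 + 86*t - 112
(4) = y^4 - 11*y^3/4 + 41*y/16 + 7/8
(5) = (w - 1)*(w + 1)*(w + 6)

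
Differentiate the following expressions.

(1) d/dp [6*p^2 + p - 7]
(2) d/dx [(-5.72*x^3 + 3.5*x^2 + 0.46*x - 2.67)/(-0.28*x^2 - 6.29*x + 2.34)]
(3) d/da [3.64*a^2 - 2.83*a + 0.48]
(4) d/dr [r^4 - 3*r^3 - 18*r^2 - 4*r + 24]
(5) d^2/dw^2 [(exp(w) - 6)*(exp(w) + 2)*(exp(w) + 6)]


(1) = 12*p + 1
(2) = (1.6016*x^4 + 71.9576*x^3 - 62.0406*x^2 + 14.8848*x - 15.7179)/(0.0784*x^4 + 3.5224*x^3 + 38.2537*x^2 - 29.4372*x + 5.4756)
(3) = 7.28*a - 2.83
(4) = 4*r^3 - 9*r^2 - 36*r - 4
(5) = (9*exp(2*w) + 8*exp(w) - 36)*exp(w)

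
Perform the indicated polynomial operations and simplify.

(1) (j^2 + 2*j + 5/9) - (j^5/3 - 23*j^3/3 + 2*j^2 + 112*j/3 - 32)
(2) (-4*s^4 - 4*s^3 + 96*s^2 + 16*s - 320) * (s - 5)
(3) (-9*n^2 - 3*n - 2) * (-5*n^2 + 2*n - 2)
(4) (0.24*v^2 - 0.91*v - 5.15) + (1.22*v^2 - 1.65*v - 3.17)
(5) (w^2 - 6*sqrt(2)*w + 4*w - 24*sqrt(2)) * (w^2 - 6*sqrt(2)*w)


(1) = -j^5/3 + 23*j^3/3 - j^2 - 106*j/3 + 293/9
(2) = -4*s^5 + 16*s^4 + 116*s^3 - 464*s^2 - 400*s + 1600
(3) = 45*n^4 - 3*n^3 + 22*n^2 + 2*n + 4
(4) = 1.46*v^2 - 2.56*v - 8.32
(5) = w^4 - 12*sqrt(2)*w^3 + 4*w^3 - 48*sqrt(2)*w^2 + 72*w^2 + 288*w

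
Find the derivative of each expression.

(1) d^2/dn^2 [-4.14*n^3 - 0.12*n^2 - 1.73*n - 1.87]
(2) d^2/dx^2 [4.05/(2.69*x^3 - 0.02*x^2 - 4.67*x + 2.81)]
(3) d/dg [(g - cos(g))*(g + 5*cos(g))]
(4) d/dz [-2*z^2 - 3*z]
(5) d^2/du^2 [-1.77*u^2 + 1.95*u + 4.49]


(1) = -24.84*n - 0.24
(2) = ((0.162 - 65.367*x)*(2.69*x^3 - 0.02*x^2 - 4.67*x + 2.81) + 4.05*(-16.14*x^2 + 0.08*x + 9.34)*(-8.07*x^2 + 0.04*x + 4.67))/(2.69*x^3 - 0.02*x^2 - 4.67*x + 2.81)^3
(3) = -4*g*sin(g) + 2*g + 5*sin(2*g) + 4*cos(g)
(4) = -4*z - 3
(5) = -3.54000000000000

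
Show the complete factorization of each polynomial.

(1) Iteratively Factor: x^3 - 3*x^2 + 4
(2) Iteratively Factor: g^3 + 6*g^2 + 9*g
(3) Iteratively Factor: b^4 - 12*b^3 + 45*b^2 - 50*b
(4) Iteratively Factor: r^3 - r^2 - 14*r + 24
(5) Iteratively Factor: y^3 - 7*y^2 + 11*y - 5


(1) = (x - 2)*(x^2 - x - 2) = (x - 2)^2*(x + 1)
(2) = (g + 3)*(g^2 + 3*g) = g*(g + 3)*(g + 3)
(3) = (b - 2)*(b^3 - 10*b^2 + 25*b) = b*(b - 2)*(b^2 - 10*b + 25) = b*(b - 5)*(b - 2)*(b - 5)
(4) = (r - 2)*(r^2 + r - 12) = (r - 3)*(r - 2)*(r + 4)
(5) = (y - 5)*(y^2 - 2*y + 1) = (y - 5)*(y - 1)*(y - 1)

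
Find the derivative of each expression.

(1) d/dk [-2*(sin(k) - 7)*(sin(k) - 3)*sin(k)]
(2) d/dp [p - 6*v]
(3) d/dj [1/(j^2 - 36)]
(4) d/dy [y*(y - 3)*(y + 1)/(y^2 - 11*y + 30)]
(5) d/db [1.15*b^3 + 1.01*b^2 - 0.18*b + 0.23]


(1) = 2*(-3*sin(k)^2 + 20*sin(k) - 21)*cos(k)
(2) = 1
(3) = -2*j/(j^2 - 36)^2
(4) = (y^4 - 22*y^3 + 115*y^2 - 120*y - 90)/(y^4 - 22*y^3 + 181*y^2 - 660*y + 900)
(5) = 3.45*b^2 + 2.02*b - 0.18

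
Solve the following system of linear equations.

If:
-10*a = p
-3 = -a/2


Then:
a = 6
p = -60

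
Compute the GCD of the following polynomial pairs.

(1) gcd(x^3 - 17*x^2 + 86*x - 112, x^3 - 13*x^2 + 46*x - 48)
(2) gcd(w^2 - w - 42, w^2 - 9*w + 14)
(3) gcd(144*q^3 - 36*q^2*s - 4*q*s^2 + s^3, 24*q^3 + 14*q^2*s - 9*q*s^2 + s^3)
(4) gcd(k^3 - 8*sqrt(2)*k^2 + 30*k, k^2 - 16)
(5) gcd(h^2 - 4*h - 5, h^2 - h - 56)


(1) = x^2 - 10*x + 16
(2) = w - 7
(3) = 24*q^2 - 10*q*s + s^2
(4) = 1
(5) = 1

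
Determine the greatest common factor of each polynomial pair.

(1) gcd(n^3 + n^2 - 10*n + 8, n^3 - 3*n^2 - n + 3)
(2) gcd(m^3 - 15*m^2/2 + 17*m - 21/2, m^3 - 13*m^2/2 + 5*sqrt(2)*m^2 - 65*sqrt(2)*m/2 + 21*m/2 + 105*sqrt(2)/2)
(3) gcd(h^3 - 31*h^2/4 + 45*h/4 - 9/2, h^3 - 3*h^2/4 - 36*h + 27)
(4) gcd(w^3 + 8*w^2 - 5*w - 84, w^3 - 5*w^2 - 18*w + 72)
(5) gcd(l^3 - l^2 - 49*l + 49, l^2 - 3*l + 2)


(1) = gcd((n - 2)*(n - 1)*(n + 4), (n - 3)*(n - 1)*(n + 1)) = n - 1
(2) = gcd((m - 7/2)*(m - 3)*(m - 1), (m - 7/2)*(m - 3)*(m + 5*sqrt(2))) = m^2 - 13*m/2 + 21/2
(3) = gcd((h - 6)*(h - 1)*(h - 3/4), (h - 6)*(h - 3/4)*(h + 6)) = h^2 - 27*h/4 + 9/2
(4) = w^2 + w - 12
(5) = gcd((l - 7)*(l - 1)*(l + 7), (l - 2)*(l - 1)) = l - 1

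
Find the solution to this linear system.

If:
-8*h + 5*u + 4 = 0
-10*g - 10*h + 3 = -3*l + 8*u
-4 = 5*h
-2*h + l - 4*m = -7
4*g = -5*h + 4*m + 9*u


Then:
g = -23
h = -4/5
l = -2147/25
m = -483/25
u = -52/25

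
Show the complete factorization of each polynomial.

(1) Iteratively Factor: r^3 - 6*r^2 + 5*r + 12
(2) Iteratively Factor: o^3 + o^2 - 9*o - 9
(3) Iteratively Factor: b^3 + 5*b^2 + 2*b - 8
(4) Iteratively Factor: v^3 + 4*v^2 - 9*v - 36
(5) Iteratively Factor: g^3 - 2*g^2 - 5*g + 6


(1) = (r - 4)*(r^2 - 2*r - 3) = (r - 4)*(r - 3)*(r + 1)
(2) = (o - 3)*(o^2 + 4*o + 3) = (o - 3)*(o + 1)*(o + 3)
(3) = (b + 2)*(b^2 + 3*b - 4) = (b + 2)*(b + 4)*(b - 1)
(4) = (v + 4)*(v^2 - 9) = (v - 3)*(v + 4)*(v + 3)
(5) = (g - 3)*(g^2 + g - 2) = (g - 3)*(g + 2)*(g - 1)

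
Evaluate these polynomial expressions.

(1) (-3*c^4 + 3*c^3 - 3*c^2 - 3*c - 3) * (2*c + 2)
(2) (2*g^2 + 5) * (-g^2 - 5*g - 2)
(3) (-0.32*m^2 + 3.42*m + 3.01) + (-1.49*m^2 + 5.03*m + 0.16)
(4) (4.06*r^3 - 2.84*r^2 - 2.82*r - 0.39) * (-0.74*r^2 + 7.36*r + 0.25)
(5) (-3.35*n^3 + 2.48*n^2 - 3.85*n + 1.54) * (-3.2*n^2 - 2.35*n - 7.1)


(1) = -6*c^5 - 12*c^2 - 12*c - 6
(2) = -2*g^4 - 10*g^3 - 9*g^2 - 25*g - 10
(3) = -1.81*m^2 + 8.45*m + 3.17
(4) = -3.0044*r^5 + 31.9832*r^4 - 17.8006*r^3 - 21.1766*r^2 - 3.5754*r - 0.0975
(5) = 10.72*n^5 - 0.0635*n^4 + 30.277*n^3 - 13.4885*n^2 + 23.716*n - 10.934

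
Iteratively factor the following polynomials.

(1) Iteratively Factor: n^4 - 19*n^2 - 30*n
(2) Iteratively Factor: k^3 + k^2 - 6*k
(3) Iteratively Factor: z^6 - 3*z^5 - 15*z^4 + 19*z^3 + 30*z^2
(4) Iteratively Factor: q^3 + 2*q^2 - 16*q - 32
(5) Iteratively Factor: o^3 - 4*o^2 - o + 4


(1) = (n)*(n^3 - 19*n - 30) = n*(n + 3)*(n^2 - 3*n - 10) = n*(n + 2)*(n + 3)*(n - 5)
(2) = (k - 2)*(k^2 + 3*k) = k*(k - 2)*(k + 3)
(3) = (z + 3)*(z^5 - 6*z^4 + 3*z^3 + 10*z^2) = (z - 5)*(z + 3)*(z^4 - z^3 - 2*z^2) = z*(z - 5)*(z + 3)*(z^3 - z^2 - 2*z) = z^2*(z - 5)*(z + 3)*(z^2 - z - 2) = z^2*(z - 5)*(z + 1)*(z + 3)*(z - 2)
(4) = (q + 2)*(q^2 - 16) = (q + 2)*(q + 4)*(q - 4)
(5) = (o - 4)*(o^2 - 1) = (o - 4)*(o + 1)*(o - 1)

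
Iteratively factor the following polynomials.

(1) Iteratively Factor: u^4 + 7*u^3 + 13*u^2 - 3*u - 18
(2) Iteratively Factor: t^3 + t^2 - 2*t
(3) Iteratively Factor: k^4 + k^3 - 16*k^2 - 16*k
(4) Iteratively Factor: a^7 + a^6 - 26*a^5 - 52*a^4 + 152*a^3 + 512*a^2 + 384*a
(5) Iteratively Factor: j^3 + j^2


(1) = (u - 1)*(u^3 + 8*u^2 + 21*u + 18) = (u - 1)*(u + 3)*(u^2 + 5*u + 6) = (u - 1)*(u + 3)^2*(u + 2)
(2) = (t)*(t^2 + t - 2) = t*(t - 1)*(t + 2)
(3) = (k - 4)*(k^3 + 5*k^2 + 4*k) = k*(k - 4)*(k^2 + 5*k + 4) = k*(k - 4)*(k + 1)*(k + 4)
(4) = (a + 3)*(a^6 - 2*a^5 - 20*a^4 + 8*a^3 + 128*a^2 + 128*a) = (a + 2)*(a + 3)*(a^5 - 4*a^4 - 12*a^3 + 32*a^2 + 64*a) = a*(a + 2)*(a + 3)*(a^4 - 4*a^3 - 12*a^2 + 32*a + 64) = a*(a + 2)^2*(a + 3)*(a^3 - 6*a^2 + 32) = a*(a - 4)*(a + 2)^2*(a + 3)*(a^2 - 2*a - 8) = a*(a - 4)^2*(a + 2)^2*(a + 3)*(a + 2)
(5) = (j)*(j^2 + j) = j*(j + 1)*(j)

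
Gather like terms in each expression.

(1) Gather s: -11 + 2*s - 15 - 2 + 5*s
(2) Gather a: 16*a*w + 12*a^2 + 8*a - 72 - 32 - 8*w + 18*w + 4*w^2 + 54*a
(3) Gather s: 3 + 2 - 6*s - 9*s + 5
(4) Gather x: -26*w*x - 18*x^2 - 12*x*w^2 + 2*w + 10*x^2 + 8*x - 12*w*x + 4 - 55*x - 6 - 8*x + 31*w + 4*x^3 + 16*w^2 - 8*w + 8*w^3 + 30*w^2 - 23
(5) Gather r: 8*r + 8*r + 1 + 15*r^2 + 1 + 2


(1) = 7*s - 28
(2) = 12*a^2 + a*(16*w + 62) + 4*w^2 + 10*w - 104
(3) = 10 - 15*s
(4) = 8*w^3 + 46*w^2 + 25*w + 4*x^3 - 8*x^2 + x*(-12*w^2 - 38*w - 55) - 25
(5) = 15*r^2 + 16*r + 4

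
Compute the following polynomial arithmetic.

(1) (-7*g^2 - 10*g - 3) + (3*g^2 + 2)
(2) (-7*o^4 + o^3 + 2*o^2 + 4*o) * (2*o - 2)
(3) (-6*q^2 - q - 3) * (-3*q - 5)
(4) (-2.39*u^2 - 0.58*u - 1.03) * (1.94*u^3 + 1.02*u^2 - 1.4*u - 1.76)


(1) = -4*g^2 - 10*g - 1
(2) = -14*o^5 + 16*o^4 + 2*o^3 + 4*o^2 - 8*o
(3) = 18*q^3 + 33*q^2 + 14*q + 15
(4) = -4.6366*u^5 - 3.563*u^4 + 0.7562*u^3 + 3.9678*u^2 + 2.4628*u + 1.8128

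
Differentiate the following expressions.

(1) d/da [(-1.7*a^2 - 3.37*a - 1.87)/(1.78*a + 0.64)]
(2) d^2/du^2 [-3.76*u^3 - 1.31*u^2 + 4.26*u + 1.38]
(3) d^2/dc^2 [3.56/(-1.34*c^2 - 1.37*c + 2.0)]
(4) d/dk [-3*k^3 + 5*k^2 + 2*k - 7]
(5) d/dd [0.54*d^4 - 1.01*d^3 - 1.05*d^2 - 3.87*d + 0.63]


(1) = (-3.026*a^2 - 2.176*a + 1.1718)/(3.1684*a^2 + 2.2784*a + 0.4096)
(2) = -22.56*u - 2.62
(3) = (12.784672*c^2 + 13.070896*c - 3.56*(2.68*c + 1.37)*(5.36*c + 2.74) - 19.0816)/(1.34*c^2 + 1.37*c - 2.0)^3
(4) = -9*k^2 + 10*k + 2
(5) = 2.16*d^3 - 3.03*d^2 - 2.1*d - 3.87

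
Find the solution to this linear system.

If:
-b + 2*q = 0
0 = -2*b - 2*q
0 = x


Then:
b = 0
q = 0
x = 0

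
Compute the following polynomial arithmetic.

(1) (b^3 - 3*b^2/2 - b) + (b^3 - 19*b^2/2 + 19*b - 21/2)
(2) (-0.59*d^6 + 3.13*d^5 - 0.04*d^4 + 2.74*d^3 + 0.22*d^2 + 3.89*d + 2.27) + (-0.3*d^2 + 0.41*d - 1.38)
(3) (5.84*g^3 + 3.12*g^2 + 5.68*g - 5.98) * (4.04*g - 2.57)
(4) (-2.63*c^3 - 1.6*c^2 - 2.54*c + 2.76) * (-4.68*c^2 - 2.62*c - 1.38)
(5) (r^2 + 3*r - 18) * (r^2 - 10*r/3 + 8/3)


(1) = 2*b^3 - 11*b^2 + 18*b - 21/2
(2) = -0.59*d^6 + 3.13*d^5 - 0.04*d^4 + 2.74*d^3 - 0.08*d^2 + 4.3*d + 0.89
(3) = 23.5936*g^4 - 2.404*g^3 + 14.9288*g^2 - 38.7568*g + 15.3686
(4) = 12.3084*c^5 + 14.3786*c^4 + 19.7086*c^3 - 4.054*c^2 - 3.726*c - 3.8088
(5) = r^4 - r^3/3 - 76*r^2/3 + 68*r - 48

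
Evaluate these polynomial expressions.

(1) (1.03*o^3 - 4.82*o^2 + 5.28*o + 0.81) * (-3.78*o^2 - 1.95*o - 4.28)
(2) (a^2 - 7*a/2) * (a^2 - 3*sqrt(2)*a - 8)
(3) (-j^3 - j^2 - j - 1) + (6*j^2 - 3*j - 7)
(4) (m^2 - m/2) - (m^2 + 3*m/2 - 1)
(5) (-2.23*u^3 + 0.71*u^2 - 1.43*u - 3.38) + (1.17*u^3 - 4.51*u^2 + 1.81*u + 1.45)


(1) = -3.8934*o^5 + 16.2111*o^4 - 14.9678*o^3 + 7.2718*o^2 - 24.1779*o - 3.4668
(2) = a^4 - 3*sqrt(2)*a^3 - 7*a^3/2 - 8*a^2 + 21*sqrt(2)*a^2/2 + 28*a
(3) = -j^3 + 5*j^2 - 4*j - 8
(4) = 1 - 2*m
(5) = -1.06*u^3 - 3.8*u^2 + 0.38*u - 1.93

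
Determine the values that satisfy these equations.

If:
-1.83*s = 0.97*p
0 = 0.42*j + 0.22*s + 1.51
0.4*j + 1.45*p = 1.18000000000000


Then:
j = -3.13
p = 1.68
s = -0.89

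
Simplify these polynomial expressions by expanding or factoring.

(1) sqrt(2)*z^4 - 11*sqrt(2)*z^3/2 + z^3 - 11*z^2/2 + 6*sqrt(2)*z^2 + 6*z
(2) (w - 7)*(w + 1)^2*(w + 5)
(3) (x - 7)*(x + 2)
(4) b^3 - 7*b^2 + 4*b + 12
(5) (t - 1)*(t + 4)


(1) = z*(z - 4)*(z - 3/2)*(sqrt(2)*z + 1)
(2) = w^4 - 38*w^2 - 72*w - 35
(3) = x^2 - 5*x - 14
(4) = (b - 6)*(b - 2)*(b + 1)
(5) = t^2 + 3*t - 4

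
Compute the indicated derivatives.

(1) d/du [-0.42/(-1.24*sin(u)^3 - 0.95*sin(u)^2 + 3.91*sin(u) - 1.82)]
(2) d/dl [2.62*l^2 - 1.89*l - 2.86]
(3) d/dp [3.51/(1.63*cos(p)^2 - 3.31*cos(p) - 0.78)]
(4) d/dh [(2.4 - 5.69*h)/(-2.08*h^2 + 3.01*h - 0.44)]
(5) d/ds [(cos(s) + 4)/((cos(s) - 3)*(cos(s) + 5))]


(1) = (-1.5624*sin(u)^2 - 0.798*sin(u) + 1.6422)*cos(u)/(1.24*sin(u)^3 + 0.95*sin(u)^2 - 3.91*sin(u) + 1.82)^2
(2) = 5.24*l - 1.89
(3) = (11.4426*cos(p) - 11.6181)*sin(p)/(-1.63*cos(p)^2 + 3.31*cos(p) + 0.78)^2
(4) = (-11.8352*h^2 + 9.984*h - 4.7204)/(4.3264*h^4 - 12.5216*h^3 + 10.8905*h^2 - 2.6488*h + 0.1936)
(5) = (cos(s)^2 + 8*cos(s) + 23)*sin(s)/((cos(s) - 3)^2*(cos(s) + 5)^2)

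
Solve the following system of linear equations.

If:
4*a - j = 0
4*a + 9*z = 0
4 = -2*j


Then:
a = -1/2
j = -2
z = 2/9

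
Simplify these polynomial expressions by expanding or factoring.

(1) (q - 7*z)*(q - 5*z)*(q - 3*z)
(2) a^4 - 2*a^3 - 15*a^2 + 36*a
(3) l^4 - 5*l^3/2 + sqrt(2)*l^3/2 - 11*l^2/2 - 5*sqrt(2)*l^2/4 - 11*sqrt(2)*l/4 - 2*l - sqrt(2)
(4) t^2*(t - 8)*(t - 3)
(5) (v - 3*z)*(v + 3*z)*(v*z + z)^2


(1) = q^3 - 15*q^2*z + 71*q*z^2 - 105*z^3
(2) = a*(a - 3)^2*(a + 4)
(3) = (l - 4)*(l + 1/2)*(l + 1)*(l + sqrt(2)/2)
(4) = t^4 - 11*t^3 + 24*t^2
(5) = v^4*z^2 + 2*v^3*z^2 - 9*v^2*z^4 + v^2*z^2 - 18*v*z^4 - 9*z^4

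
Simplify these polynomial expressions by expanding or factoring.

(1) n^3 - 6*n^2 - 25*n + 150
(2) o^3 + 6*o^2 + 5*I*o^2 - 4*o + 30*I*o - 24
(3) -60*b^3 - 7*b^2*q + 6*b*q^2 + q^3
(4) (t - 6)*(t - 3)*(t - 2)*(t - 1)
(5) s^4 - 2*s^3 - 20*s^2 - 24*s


(1) = (n - 6)*(n - 5)*(n + 5)
(2) = (o + 6)*(o + I)*(o + 4*I)
(3) = (-3*b + q)*(4*b + q)*(5*b + q)
(4) = t^4 - 12*t^3 + 47*t^2 - 72*t + 36
(5) = s*(s - 6)*(s + 2)^2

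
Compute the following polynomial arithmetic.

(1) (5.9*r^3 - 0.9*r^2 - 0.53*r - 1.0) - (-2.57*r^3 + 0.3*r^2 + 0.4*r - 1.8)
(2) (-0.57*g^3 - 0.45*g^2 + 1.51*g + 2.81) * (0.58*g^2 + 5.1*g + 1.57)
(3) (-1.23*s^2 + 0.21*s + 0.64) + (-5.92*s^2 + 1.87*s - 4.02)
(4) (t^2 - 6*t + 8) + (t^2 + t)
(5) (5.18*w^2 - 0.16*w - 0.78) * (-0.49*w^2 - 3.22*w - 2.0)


(1) = 8.47*r^3 - 1.2*r^2 - 0.93*r + 0.8
(2) = -0.3306*g^5 - 3.168*g^4 - 2.3141*g^3 + 8.6243*g^2 + 16.7017*g + 4.4117
(3) = -7.15*s^2 + 2.08*s - 3.38
(4) = 2*t^2 - 5*t + 8
(5) = -2.5382*w^4 - 16.6012*w^3 - 9.4626*w^2 + 2.8316*w + 1.56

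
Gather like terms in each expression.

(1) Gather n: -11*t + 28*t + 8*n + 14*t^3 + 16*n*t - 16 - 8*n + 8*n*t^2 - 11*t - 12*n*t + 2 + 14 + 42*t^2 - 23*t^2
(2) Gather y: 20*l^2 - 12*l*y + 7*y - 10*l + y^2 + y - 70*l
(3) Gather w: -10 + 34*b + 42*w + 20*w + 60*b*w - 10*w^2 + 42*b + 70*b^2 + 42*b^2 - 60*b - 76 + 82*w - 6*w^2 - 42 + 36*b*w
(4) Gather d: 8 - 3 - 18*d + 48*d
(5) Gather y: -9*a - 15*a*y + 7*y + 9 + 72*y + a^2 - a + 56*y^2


(1) = n*(8*t^2 + 4*t) + 14*t^3 + 19*t^2 + 6*t
(2) = 20*l^2 - 80*l + y^2 + y*(8 - 12*l)
(3) = 112*b^2 + 16*b - 16*w^2 + w*(96*b + 144) - 128
(4) = 30*d + 5
(5) = a^2 - 10*a + 56*y^2 + y*(79 - 15*a) + 9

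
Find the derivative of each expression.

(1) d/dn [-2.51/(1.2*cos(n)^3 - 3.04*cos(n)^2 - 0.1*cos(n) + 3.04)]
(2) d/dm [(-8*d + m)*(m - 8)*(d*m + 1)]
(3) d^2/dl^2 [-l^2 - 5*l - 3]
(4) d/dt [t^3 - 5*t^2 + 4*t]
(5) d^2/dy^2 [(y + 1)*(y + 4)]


(1) = (-9.036*cos(n)^2 + 15.2608*cos(n) + 0.251)*sin(n)/(1.2*cos(n)^3 - 3.04*cos(n)^2 - 0.1*cos(n) + 3.04)^2
(2) = -d*(8*d - m)*(m - 8) - (8*d - m)*(d*m + 1) + (m - 8)*(d*m + 1)
(3) = -2
(4) = 3*t^2 - 10*t + 4
(5) = 2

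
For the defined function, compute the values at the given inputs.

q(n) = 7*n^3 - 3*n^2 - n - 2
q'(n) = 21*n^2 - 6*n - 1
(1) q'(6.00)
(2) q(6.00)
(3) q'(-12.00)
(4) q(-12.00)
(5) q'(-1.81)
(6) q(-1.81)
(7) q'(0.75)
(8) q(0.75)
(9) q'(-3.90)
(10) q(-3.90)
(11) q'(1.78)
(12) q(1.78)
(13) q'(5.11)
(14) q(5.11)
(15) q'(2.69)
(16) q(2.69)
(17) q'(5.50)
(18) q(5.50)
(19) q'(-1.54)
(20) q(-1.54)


(1) = 719.00
(2) = 1396.00
(3) = 3095.00
(4) = -12518.00
(5) = 78.66
(6) = -51.53
(7) = 6.31
(8) = -1.48
(9) = 341.81
(10) = -458.96
(11) = 54.86
(12) = 26.19
(13) = 516.69
(14) = 848.58
(15) = 134.82
(16) = 109.86
(17) = 601.25
(18) = 1066.38
(19) = 58.04
(20) = -33.14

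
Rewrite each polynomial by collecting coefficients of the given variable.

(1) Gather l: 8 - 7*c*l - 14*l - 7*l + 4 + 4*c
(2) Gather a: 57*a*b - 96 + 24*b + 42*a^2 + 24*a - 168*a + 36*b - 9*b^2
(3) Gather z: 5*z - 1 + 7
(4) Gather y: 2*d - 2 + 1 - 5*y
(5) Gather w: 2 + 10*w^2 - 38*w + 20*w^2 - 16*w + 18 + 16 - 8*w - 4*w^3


(1) = 4*c + l*(-7*c - 21) + 12
(2) = 42*a^2 + a*(57*b - 144) - 9*b^2 + 60*b - 96
(3) = 5*z + 6
(4) = 2*d - 5*y - 1
(5) = -4*w^3 + 30*w^2 - 62*w + 36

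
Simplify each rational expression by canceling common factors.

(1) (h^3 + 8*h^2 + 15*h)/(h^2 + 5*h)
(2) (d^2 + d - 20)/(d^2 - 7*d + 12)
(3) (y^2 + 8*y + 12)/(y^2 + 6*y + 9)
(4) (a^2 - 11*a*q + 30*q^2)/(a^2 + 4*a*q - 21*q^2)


(1) = h + 3
(2) = (d + 5)/(d - 3)
(3) = (y^2 + 8*y + 12)/(y^2 + 6*y + 9)
(4) = (-a^2 + 11*a*q - 30*q^2)/(-a^2 - 4*a*q + 21*q^2)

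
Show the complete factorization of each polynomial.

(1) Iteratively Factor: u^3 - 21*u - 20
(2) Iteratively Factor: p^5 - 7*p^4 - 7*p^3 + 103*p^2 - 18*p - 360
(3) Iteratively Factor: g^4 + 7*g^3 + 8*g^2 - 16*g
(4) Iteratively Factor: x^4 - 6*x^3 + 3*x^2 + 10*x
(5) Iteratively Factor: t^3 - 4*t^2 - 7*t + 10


(1) = (u - 5)*(u^2 + 5*u + 4) = (u - 5)*(u + 4)*(u + 1)
(2) = (p - 5)*(p^4 - 2*p^3 - 17*p^2 + 18*p + 72) = (p - 5)*(p - 4)*(p^3 + 2*p^2 - 9*p - 18) = (p - 5)*(p - 4)*(p - 3)*(p^2 + 5*p + 6) = (p - 5)*(p - 4)*(p - 3)*(p + 2)*(p + 3)
(3) = (g - 1)*(g^3 + 8*g^2 + 16*g) = (g - 1)*(g + 4)*(g^2 + 4*g) = (g - 1)*(g + 4)^2*(g)
(4) = (x - 2)*(x^3 - 4*x^2 - 5*x) = (x - 2)*(x + 1)*(x^2 - 5*x) = (x - 5)*(x - 2)*(x + 1)*(x)
(5) = (t + 2)*(t^2 - 6*t + 5) = (t - 1)*(t + 2)*(t - 5)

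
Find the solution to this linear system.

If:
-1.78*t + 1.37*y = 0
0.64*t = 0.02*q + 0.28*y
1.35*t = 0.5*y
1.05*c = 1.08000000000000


Then:
c = 1.03
q = 0.00
t = 0.00
y = 0.00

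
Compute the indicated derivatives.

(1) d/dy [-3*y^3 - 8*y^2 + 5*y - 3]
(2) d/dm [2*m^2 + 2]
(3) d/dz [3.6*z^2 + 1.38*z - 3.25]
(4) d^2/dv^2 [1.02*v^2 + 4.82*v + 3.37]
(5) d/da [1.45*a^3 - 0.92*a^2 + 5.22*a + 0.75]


(1) = -9*y^2 - 16*y + 5
(2) = 4*m
(3) = 7.2*z + 1.38
(4) = 2.04000000000000
(5) = 4.35*a^2 - 1.84*a + 5.22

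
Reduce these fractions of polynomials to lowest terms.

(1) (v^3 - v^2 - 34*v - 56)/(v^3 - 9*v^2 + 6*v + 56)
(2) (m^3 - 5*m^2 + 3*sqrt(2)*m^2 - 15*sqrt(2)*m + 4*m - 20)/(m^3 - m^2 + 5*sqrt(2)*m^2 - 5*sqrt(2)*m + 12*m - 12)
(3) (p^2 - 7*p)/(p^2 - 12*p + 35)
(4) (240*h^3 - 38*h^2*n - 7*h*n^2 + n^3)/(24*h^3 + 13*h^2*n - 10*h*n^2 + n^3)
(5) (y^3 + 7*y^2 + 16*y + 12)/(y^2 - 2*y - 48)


(1) = (v + 4)/(v - 4)
(2) = (m^2 + m*(-5 + sqrt(2)) - 5*sqrt(2))/(m^2 + m*(-1 + 3*sqrt(2)) - 3*sqrt(2))
(3) = p/(p - 5)
(4) = (30*h^2 - h*n - n^2)/(3*h^2 + 2*h*n - n^2)
(5) = (y^3 + 7*y^2 + 16*y + 12)/(y^2 - 2*y - 48)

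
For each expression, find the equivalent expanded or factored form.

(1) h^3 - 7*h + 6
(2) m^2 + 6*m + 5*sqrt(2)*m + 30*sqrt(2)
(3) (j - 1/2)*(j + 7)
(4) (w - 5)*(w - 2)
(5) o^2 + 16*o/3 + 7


(1) = (h - 2)*(h - 1)*(h + 3)
(2) = (m + 6)*(m + 5*sqrt(2))
(3) = j^2 + 13*j/2 - 7/2
(4) = w^2 - 7*w + 10
(5) = (o + 7/3)*(o + 3)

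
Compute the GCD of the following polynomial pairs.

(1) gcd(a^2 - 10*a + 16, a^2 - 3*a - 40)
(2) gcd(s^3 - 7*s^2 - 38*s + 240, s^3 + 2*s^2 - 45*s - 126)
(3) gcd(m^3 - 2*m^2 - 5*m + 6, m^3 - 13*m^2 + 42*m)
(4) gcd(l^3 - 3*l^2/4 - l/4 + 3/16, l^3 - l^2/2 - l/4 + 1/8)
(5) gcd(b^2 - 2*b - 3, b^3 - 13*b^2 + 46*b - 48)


(1) = a - 8
(2) = gcd((s - 8)*(s - 5)*(s + 6), (s - 7)*(s + 3)*(s + 6)) = s + 6
(3) = gcd((m - 3)*(m - 1)*(m + 2), m*(m - 7)*(m - 6)) = 1
(4) = l^2 - 1/4
(5) = b - 3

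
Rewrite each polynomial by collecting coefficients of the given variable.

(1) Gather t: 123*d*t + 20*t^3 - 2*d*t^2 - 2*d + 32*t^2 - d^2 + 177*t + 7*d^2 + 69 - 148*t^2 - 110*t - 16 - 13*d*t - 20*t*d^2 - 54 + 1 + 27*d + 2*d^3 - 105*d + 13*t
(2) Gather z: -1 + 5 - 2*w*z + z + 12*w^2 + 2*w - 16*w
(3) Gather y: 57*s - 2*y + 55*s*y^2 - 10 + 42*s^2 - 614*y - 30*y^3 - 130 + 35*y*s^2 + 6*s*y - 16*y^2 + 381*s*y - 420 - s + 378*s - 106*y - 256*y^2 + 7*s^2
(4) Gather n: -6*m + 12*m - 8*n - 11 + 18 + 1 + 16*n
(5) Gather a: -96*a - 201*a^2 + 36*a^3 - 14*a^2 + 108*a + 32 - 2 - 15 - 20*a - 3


(1) = 2*d^3 + 6*d^2 - 80*d + 20*t^3 + t^2*(-2*d - 116) + t*(-20*d^2 + 110*d + 80)
(2) = 12*w^2 - 14*w + z*(1 - 2*w) + 4
(3) = 49*s^2 + 434*s - 30*y^3 + y^2*(55*s - 272) + y*(35*s^2 + 387*s - 722) - 560
(4) = 6*m + 8*n + 8
(5) = 36*a^3 - 215*a^2 - 8*a + 12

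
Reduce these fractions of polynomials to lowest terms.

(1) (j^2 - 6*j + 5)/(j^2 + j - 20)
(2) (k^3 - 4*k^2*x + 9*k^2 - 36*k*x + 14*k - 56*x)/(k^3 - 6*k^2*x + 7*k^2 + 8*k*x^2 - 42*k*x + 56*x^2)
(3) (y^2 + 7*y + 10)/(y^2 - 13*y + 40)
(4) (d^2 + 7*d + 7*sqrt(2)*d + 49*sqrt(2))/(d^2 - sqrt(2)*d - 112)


(1) = (j^2 - 6*j + 5)/(j^2 + j - 20)
(2) = (-k - 2)/(-k + 2*x)
(3) = (y^2 + 7*y + 10)/(y^2 - 13*y + 40)
(4) = (d + 7)/(d - 8*sqrt(2))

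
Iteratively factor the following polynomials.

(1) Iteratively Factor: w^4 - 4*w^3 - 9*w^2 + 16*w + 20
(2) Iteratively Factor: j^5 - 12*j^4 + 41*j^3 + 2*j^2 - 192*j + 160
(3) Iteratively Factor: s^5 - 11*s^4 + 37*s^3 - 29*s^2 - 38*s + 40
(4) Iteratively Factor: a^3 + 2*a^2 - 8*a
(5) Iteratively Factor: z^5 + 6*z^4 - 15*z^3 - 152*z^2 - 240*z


(1) = (w - 2)*(w^3 - 2*w^2 - 13*w - 10) = (w - 5)*(w - 2)*(w^2 + 3*w + 2) = (w - 5)*(w - 2)*(w + 1)*(w + 2)
(2) = (j + 2)*(j^4 - 14*j^3 + 69*j^2 - 136*j + 80) = (j - 5)*(j + 2)*(j^3 - 9*j^2 + 24*j - 16) = (j - 5)*(j - 1)*(j + 2)*(j^2 - 8*j + 16) = (j - 5)*(j - 4)*(j - 1)*(j + 2)*(j - 4)
(3) = (s - 5)*(s^4 - 6*s^3 + 7*s^2 + 6*s - 8) = (s - 5)*(s - 2)*(s^3 - 4*s^2 - s + 4) = (s - 5)*(s - 2)*(s - 1)*(s^2 - 3*s - 4) = (s - 5)*(s - 4)*(s - 2)*(s - 1)*(s + 1)
(4) = (a - 2)*(a^2 + 4*a) = (a - 2)*(a + 4)*(a)
(5) = (z + 4)*(z^4 + 2*z^3 - 23*z^2 - 60*z) = z*(z + 4)*(z^3 + 2*z^2 - 23*z - 60) = z*(z - 5)*(z + 4)*(z^2 + 7*z + 12) = z*(z - 5)*(z + 3)*(z + 4)*(z + 4)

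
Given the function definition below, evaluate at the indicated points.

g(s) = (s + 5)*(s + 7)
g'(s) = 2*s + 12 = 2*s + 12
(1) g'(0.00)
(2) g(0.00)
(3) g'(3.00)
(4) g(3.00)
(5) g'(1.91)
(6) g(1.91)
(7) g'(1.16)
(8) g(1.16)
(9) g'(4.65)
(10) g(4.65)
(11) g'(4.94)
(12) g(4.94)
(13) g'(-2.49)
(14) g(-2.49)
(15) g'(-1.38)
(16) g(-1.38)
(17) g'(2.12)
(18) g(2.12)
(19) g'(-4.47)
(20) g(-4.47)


(1) = 12.00
(2) = 35.00
(3) = 18.00
(4) = 80.00
(5) = 15.82
(6) = 61.57
(7) = 14.32
(8) = 50.27
(9) = 21.30
(10) = 112.42
(11) = 21.88
(12) = 118.68
(13) = 7.02
(14) = 11.32
(15) = 9.24
(16) = 20.34
(17) = 16.24
(18) = 64.93
(19) = 3.06
(20) = 1.34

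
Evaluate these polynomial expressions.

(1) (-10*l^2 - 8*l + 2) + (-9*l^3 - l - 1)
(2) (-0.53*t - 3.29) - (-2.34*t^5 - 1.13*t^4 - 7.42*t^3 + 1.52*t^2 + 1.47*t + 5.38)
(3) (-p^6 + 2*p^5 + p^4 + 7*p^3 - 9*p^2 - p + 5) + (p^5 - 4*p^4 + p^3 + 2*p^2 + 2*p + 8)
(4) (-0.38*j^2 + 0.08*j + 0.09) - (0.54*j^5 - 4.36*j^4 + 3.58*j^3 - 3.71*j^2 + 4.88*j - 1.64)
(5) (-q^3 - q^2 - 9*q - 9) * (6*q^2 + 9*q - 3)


(1) = -9*l^3 - 10*l^2 - 9*l + 1
(2) = 2.34*t^5 + 1.13*t^4 + 7.42*t^3 - 1.52*t^2 - 2.0*t - 8.67
(3) = -p^6 + 3*p^5 - 3*p^4 + 8*p^3 - 7*p^2 + p + 13
(4) = -0.54*j^5 + 4.36*j^4 - 3.58*j^3 + 3.33*j^2 - 4.8*j + 1.73
(5) = -6*q^5 - 15*q^4 - 60*q^3 - 132*q^2 - 54*q + 27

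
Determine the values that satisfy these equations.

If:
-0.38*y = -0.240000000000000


Then:
y = 0.63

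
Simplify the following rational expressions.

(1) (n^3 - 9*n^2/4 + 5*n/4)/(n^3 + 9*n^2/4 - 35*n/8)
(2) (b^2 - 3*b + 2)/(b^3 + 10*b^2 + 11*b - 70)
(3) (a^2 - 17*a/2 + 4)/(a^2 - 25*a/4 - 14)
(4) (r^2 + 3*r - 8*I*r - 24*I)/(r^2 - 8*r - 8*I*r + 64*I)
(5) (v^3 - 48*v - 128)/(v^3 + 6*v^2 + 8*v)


(1) = (2*n - 2)/(2*n + 7)
(2) = (b - 1)/(b^2 + 12*b + 35)
(3) = (4*a - 2)/(4*a + 7)
(4) = (r + 3)/(r - 8)
(5) = (v^2 - 4*v - 32)/(v^2 + 2*v)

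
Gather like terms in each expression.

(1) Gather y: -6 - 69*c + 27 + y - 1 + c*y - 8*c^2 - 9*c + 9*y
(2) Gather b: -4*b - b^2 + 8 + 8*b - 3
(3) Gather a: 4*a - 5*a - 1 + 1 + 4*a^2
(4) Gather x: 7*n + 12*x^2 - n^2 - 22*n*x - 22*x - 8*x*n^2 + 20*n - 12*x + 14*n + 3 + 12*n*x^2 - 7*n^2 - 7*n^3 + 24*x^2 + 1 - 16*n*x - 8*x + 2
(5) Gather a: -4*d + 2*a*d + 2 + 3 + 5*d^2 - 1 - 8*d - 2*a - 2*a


(1) = -8*c^2 - 78*c + y*(c + 10) + 20
(2) = -b^2 + 4*b + 5
(3) = 4*a^2 - a
(4) = -7*n^3 - 8*n^2 + 41*n + x^2*(12*n + 36) + x*(-8*n^2 - 38*n - 42) + 6
(5) = a*(2*d - 4) + 5*d^2 - 12*d + 4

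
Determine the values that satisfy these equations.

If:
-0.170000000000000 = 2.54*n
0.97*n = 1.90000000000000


Then:
No Solution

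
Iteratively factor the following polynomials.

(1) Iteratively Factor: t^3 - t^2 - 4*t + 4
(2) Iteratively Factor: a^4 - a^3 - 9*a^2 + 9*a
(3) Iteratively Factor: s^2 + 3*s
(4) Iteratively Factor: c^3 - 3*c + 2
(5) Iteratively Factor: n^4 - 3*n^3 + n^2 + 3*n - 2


(1) = (t + 2)*(t^2 - 3*t + 2) = (t - 2)*(t + 2)*(t - 1)
(2) = (a - 1)*(a^3 - 9*a) = (a - 3)*(a - 1)*(a^2 + 3*a) = (a - 3)*(a - 1)*(a + 3)*(a)
(3) = (s + 3)*(s)
(4) = (c - 1)*(c^2 + c - 2) = (c - 1)*(c + 2)*(c - 1)
(5) = (n - 2)*(n^3 - n^2 - n + 1) = (n - 2)*(n - 1)*(n^2 - 1) = (n - 2)*(n - 1)*(n + 1)*(n - 1)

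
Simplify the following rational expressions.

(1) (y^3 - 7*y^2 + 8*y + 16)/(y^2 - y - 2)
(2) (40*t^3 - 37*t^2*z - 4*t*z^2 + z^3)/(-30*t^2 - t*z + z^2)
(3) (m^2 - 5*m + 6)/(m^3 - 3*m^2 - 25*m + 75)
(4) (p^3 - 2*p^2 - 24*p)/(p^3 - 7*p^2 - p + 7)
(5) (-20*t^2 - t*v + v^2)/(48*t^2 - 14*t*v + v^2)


(1) = (y^2 - 8*y + 16)/(y - 2)
(2) = (8*t^2 - 9*t*z + z^2)/(-6*t + z)
(3) = (m - 2)/(m^2 - 25)
(4) = (p^3 - 2*p^2 - 24*p)/(p^3 - 7*p^2 - p + 7)
(5) = (-20*t^2 - t*v + v^2)/(48*t^2 - 14*t*v + v^2)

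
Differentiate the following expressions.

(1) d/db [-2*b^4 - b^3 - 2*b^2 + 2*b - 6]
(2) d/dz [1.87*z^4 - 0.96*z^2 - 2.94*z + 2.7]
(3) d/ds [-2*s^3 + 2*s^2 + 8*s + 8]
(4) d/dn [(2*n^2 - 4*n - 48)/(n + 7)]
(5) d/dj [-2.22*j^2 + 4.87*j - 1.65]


(1) = -8*b^3 - 3*b^2 - 4*b + 2
(2) = 7.48*z^3 - 1.92*z - 2.94
(3) = -6*s^2 + 4*s + 8
(4) = 2*(n^2 + 14*n + 10)/(n^2 + 14*n + 49)
(5) = 4.87 - 4.44*j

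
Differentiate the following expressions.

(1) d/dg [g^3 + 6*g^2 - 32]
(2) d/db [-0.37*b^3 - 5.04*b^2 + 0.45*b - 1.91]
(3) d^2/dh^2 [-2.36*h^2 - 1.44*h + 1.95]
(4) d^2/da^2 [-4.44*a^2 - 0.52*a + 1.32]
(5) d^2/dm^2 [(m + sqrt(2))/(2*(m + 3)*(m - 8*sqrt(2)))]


(1) = 3*g*(g + 4)
(2) = -1.11*b^2 - 10.08*b + 0.45
(3) = -4.72000000000000
(4) = -8.88000000000000
(5) = (-(m + 3)^2*(m - 8*sqrt(2)) + (m + 3)^2*(m + sqrt(2)) - (m + 3)*(m - 8*sqrt(2))^2 + (m + 3)*(m - 8*sqrt(2))*(m + sqrt(2)) + (m - 8*sqrt(2))^2*(m + sqrt(2)))/((m + 3)^3*(m - 8*sqrt(2))^3)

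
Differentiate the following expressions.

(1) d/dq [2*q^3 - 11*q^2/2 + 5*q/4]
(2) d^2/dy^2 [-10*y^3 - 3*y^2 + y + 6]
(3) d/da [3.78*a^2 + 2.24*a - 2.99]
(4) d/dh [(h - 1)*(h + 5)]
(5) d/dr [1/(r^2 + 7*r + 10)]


(1) = 6*q^2 - 11*q + 5/4
(2) = -60*y - 6
(3) = 7.56*a + 2.24
(4) = 2*h + 4
(5) = (-2*r - 7)/(r^2 + 7*r + 10)^2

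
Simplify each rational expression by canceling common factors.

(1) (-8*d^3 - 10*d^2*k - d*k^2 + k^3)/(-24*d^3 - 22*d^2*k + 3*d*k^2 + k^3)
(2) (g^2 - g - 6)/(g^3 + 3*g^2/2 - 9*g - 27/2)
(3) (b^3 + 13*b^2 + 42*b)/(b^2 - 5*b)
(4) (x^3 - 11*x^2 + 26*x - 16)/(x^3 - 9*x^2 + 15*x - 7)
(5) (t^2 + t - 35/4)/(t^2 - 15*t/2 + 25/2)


(1) = (2*d + k)/(6*d + k)
(2) = (2*g + 4)/(2*g^2 + 9*g + 9)
(3) = (b^2 + 13*b + 42)/(b - 5)
(4) = (x^2 - 10*x + 16)/(x^2 - 8*x + 7)
(5) = (2*t + 7)/(2*t - 10)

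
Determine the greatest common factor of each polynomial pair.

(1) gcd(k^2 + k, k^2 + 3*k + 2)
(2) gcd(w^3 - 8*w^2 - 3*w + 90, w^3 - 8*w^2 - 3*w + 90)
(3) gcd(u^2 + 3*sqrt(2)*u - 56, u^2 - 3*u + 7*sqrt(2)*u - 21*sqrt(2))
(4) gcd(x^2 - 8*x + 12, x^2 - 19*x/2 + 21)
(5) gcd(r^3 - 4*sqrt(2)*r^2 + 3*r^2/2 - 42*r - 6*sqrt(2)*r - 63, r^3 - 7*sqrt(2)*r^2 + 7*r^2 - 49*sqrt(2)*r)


(1) = gcd(k*(k + 1), (k + 1)*(k + 2)) = k + 1
(2) = gcd((w - 6)*(w - 5)*(w + 3), (w - 6)*(w - 5)*(w + 3)) = w^3 - 8*w^2 - 3*w + 90
(3) = u + 7*sqrt(2)
(4) = gcd((x - 6)*(x - 2), (x - 6)*(x - 7/2)) = x - 6
(5) = r - 7*sqrt(2)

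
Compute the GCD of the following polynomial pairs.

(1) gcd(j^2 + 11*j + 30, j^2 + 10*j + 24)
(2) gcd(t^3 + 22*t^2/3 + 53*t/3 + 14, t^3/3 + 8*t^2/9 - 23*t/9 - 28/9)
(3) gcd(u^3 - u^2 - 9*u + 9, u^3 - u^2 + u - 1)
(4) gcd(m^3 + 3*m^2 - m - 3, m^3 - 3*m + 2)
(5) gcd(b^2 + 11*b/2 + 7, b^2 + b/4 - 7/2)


(1) = gcd((j + 5)*(j + 6), (j + 4)*(j + 6)) = j + 6
(2) = 1
(3) = u - 1
(4) = gcd((m - 1)*(m + 1)*(m + 3), (m - 1)^2*(m + 2)) = m - 1
(5) = gcd((b + 2)*(b + 7/2), (b - 7/4)*(b + 2)) = b + 2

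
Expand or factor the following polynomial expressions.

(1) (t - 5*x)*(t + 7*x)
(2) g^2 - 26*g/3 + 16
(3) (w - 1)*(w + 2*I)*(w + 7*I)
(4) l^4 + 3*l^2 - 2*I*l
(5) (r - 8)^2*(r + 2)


(1) = t^2 + 2*t*x - 35*x^2
(2) = (g - 6)*(g - 8/3)
(3) = w^3 - w^2 + 9*I*w^2 - 14*w - 9*I*w + 14
(4) = l*(l - I)^2*(l + 2*I)
(5) = r^3 - 14*r^2 + 32*r + 128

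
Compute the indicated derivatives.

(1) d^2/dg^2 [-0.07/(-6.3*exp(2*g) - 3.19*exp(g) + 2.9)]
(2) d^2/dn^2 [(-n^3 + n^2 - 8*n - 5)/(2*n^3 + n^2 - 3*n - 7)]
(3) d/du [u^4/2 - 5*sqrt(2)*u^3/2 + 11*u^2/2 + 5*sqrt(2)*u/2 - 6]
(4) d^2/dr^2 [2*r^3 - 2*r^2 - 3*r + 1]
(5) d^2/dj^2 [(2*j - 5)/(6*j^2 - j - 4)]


(1) = (-(1.764*exp(g) + 0.2233)*(6.3*exp(2*g) + 3.19*exp(g) - 2.9) + 0.07*(12.6*exp(g) + 3.19)*(25.2*exp(g) + 6.38)*exp(g))*exp(g)/(6.3*exp(2*g) + 3.19*exp(g) - 2.9)^3
(2) = 2*(6*n^6 - 114*n^5 - 234*n^4 - 51*n^3 - 639*n^2 - 480*n + 137)/(8*n^9 + 12*n^8 - 30*n^7 - 119*n^6 - 39*n^5 + 258*n^4 + 393*n^3 - 42*n^2 - 441*n - 343)
(3) = 2*u^3 - 15*sqrt(2)*u^2/2 + 11*u + 5*sqrt(2)/2
(4) = 12*r - 4
(5) = 2*(4*(8 - 9*j)*(-6*j^2 + j + 4) - (2*j - 5)*(12*j - 1)^2)/(-6*j^2 + j + 4)^3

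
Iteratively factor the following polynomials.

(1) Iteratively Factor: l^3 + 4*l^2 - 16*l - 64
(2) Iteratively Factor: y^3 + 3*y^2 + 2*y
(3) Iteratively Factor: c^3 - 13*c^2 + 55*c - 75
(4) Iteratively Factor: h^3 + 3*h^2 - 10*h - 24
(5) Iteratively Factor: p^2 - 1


(1) = (l + 4)*(l^2 - 16) = (l - 4)*(l + 4)*(l + 4)
(2) = (y)*(y^2 + 3*y + 2) = y*(y + 2)*(y + 1)
(3) = (c - 3)*(c^2 - 10*c + 25) = (c - 5)*(c - 3)*(c - 5)
(4) = (h + 2)*(h^2 + h - 12) = (h - 3)*(h + 2)*(h + 4)
(5) = (p + 1)*(p - 1)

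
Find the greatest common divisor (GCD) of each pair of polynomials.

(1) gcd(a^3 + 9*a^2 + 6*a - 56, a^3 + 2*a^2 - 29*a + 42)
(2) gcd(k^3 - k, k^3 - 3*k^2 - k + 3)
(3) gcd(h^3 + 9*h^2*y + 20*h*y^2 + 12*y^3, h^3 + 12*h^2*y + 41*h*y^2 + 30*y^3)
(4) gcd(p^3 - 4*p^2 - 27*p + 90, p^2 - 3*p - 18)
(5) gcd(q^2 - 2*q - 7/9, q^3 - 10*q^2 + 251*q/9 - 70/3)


(1) = a^2 + 5*a - 14
(2) = k^2 - 1
(3) = h^2 + 7*h*y + 6*y^2
(4) = p - 6
(5) = gcd((q - 7/3)*(q + 1/3), (q - 6)*(q - 7/3)*(q - 5/3)) = q - 7/3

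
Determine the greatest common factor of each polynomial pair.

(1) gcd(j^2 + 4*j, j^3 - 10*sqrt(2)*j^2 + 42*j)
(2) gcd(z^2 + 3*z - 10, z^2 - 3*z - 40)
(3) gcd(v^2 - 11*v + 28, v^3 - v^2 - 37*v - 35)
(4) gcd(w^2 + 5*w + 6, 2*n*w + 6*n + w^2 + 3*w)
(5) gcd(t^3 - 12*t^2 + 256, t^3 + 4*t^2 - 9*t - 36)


(1) = gcd(j*(j + 4), j*(j - 7*sqrt(2))*(j - 3*sqrt(2))) = j
(2) = gcd((z - 2)*(z + 5), (z - 8)*(z + 5)) = z + 5
(3) = gcd((v - 7)*(v - 4), (v - 7)*(v + 1)*(v + 5)) = v - 7
(4) = w + 3
(5) = t + 4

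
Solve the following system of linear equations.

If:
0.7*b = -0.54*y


Then:
b = -0.771428571428571*y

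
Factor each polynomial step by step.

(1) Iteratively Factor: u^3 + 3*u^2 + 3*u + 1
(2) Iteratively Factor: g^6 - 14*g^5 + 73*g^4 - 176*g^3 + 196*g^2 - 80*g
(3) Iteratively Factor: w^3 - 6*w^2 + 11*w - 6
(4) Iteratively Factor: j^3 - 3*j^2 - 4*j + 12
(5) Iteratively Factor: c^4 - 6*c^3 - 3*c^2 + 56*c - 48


(1) = (u + 1)*(u^2 + 2*u + 1) = (u + 1)^2*(u + 1)
(2) = (g - 5)*(g^5 - 9*g^4 + 28*g^3 - 36*g^2 + 16*g) = (g - 5)*(g - 1)*(g^4 - 8*g^3 + 20*g^2 - 16*g) = (g - 5)*(g - 4)*(g - 1)*(g^3 - 4*g^2 + 4*g) = (g - 5)*(g - 4)*(g - 2)*(g - 1)*(g^2 - 2*g) = (g - 5)*(g - 4)*(g - 2)^2*(g - 1)*(g)
(3) = (w - 1)*(w^2 - 5*w + 6) = (w - 2)*(w - 1)*(w - 3)
(4) = (j - 3)*(j^2 - 4) = (j - 3)*(j + 2)*(j - 2)
(5) = (c - 4)*(c^3 - 2*c^2 - 11*c + 12) = (c - 4)*(c + 3)*(c^2 - 5*c + 4) = (c - 4)*(c - 1)*(c + 3)*(c - 4)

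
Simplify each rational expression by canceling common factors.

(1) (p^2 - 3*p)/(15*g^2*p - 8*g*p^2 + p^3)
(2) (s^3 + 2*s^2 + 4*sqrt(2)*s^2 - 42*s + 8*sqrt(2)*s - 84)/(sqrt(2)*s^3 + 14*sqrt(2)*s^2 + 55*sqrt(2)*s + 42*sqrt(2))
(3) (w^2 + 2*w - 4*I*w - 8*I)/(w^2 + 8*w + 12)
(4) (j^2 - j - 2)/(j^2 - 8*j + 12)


(1) = (p - 3)/(15*g^2 - 8*g*p + p^2)
(2) = (sqrt(2)*s^3 + s^2*(2*sqrt(2) + 8) + s*(16 - 42*sqrt(2)) - 84*sqrt(2))/(2*s^3 + 28*s^2 + 110*s + 84)
(3) = (w - 4*I)/(w + 6)
(4) = (j + 1)/(j - 6)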